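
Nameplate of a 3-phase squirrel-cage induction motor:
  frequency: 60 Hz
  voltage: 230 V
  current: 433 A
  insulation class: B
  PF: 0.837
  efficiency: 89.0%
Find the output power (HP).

172 HP

P_in = √3·V·I·cosφ = 1.732 × 230 × 433 × 0.837 = 144374 W
P_out = η·P_in = 0.89 × 144374 = 128493 W
= 128493/746 = 172 HP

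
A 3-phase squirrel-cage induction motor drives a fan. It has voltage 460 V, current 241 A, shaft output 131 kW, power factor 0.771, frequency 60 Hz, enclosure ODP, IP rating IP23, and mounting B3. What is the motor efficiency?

P_out = 131 kW = 131000 W
P_in = √3·V_L·I_L·cosφ = 1.732 × 460 × 241 × 0.771 = 148039 W
η = P_out / P_in = 131000 / 148039 = 0.885 = 88.5%

88.5 %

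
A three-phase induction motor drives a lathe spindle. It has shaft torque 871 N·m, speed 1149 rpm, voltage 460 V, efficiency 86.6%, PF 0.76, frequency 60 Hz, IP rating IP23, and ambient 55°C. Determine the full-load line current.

200 A

ω = 2π×1149/60 = 120.3 rad/s; P_out = τω = 871 × 120.3 = 104781 W
P_in = P_out / η = 104781 / 0.866 = 120994 W
I_L = P_in / (√3·V_L·cosφ) = 120994 / (1.732 × 460 × 0.76) = 200 A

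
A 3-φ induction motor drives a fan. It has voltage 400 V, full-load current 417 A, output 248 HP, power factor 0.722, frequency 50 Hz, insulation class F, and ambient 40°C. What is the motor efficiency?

88.7 %

P_out = 248 × 746 = 185008 W
P_in = √3·V_L·I_L·cosφ = 1.732 × 400 × 417 × 0.722 = 208584 W
η = P_out / P_in = 185008 / 208584 = 0.887 = 88.7%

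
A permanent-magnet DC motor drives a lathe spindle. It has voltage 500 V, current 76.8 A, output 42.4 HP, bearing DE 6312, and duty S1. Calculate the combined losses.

6770 W

P_in = V·I = 500×76.8 = 38400 W
P_out = 42.4×746 = 31630 W
Losses = P_in − P_out = 38400 − 31630 = 6770 W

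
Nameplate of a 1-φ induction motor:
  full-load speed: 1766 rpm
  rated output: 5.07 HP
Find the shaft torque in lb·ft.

15.1 lb·ft

P_out = 5.07 × 746 = 3782 W
ω = 2π × 1766/60 = 184.9 rad/s
τ = P_out/ω = 3782/184.9 = 20.45 N·m
In lb·ft: 20.45/1.356 = 15.1 lb·ft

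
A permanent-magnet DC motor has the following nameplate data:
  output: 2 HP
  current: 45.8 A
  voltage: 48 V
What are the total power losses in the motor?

706 W

P_in = V·I = 48×45.8 = 2198 W
P_out = 2×746 = 1492 W
Losses = P_in − P_out = 2198 − 1492 = 706 W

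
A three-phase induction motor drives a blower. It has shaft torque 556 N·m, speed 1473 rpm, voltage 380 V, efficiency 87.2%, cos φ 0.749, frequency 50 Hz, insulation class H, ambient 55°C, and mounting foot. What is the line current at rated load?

ω = 2π×1473/60 = 154.3 rad/s; P_out = τω = 556 × 154.3 = 85791 W
P_in = P_out / η = 85791 / 0.872 = 98384 W
I_L = P_in / (√3·V_L·cosφ) = 98384 / (1.732 × 380 × 0.749) = 200 A

200 A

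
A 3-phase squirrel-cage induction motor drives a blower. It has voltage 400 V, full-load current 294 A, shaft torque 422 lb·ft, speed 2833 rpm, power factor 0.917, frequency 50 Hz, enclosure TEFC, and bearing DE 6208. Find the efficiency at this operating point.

τ = 422 lb·ft × 1.356 = 572.2 N·m
ω = 2π × 2833/60 = 296.7 rad/s; P_out = τω = 572.2 × 296.7 = 169772 W
P_in = √3·V_L·I_L·cosφ = 1.732 × 400 × 294 × 0.917 = 186777 W
η = P_out / P_in = 169772 / 186777 = 0.909 = 90.9%

90.9 %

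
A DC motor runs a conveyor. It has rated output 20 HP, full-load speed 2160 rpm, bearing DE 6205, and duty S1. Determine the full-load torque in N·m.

P_out = 20 × 746 = 14920 W
ω = 2π × 2160/60 = 226.2 rad/s
τ = P_out/ω = 14920/226.2 = 66 N·m

66 N·m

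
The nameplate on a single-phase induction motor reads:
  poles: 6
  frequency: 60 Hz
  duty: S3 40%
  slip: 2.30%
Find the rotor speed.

1172 rpm

n_s = 120f/p = 120×60/6 = 1200 rpm
n = n_s(1 − s) = 1200 × (1 − 0.023) = 1172 rpm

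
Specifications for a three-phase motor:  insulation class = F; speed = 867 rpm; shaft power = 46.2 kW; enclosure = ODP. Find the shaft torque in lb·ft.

ω = 2π × 867/60 = 90.79 rad/s
τ = P/ω = 46200/90.79 = 508.9 N·m
In lb·ft: 508.9/1.356 = 375 lb·ft

375 lb·ft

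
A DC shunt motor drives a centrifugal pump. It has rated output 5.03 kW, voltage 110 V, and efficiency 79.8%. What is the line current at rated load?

57.3 A

P_out = 5.03 kW = 5030 W
P_in = P_out / η = 5030 / 0.798 = 6303 W
I = P_in / V = 6303 / 110 = 57.3 A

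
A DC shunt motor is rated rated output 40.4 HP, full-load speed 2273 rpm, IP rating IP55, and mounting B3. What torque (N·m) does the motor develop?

P_out = 40.4 × 746 = 30138 W
ω = 2π × 2273/60 = 238 rad/s
τ = P_out/ω = 30138/238 = 127 N·m

127 N·m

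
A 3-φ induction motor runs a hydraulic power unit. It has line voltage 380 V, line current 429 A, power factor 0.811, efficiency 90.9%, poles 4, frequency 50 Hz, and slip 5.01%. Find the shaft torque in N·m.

P_in = √3·V·I·cosφ = 1.732 × 380 × 429 × 0.811 = 228986 W
P_out = η·P_in = 0.909 × 228986 = 208148 W
n_s = 120×50/4 = 1500 rpm; n = 1500×(1−0.0501) = 1425 rpm
ω = 2π×1425/60 = 149.2 rad/s
τ = P_out/ω = 208148/149.2 = 1400 N·m

1400 N·m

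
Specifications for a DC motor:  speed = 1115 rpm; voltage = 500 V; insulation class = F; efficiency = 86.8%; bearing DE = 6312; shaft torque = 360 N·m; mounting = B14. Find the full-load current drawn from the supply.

ω = 2π×1115/60 = 116.8 rad/s; P_out = τω = 360 × 116.8 = 42048 W
P_in = P_out / η = 42048 / 0.868 = 48442 W
I = P_in / V = 48442 / 500 = 96.9 A

96.9 A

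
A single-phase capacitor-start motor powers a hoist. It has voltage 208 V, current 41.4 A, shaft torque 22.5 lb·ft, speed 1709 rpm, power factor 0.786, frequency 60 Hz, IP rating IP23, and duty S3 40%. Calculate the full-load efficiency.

τ = 22.5 lb·ft × 1.356 = 30.51 N·m
ω = 2π × 1709/60 = 179 rad/s; P_out = τω = 30.51 × 179 = 5461 W
P_in = V·I·cosφ = 208 × 41.4 × 0.786 = 6768 W
η = P_out / P_in = 5461 / 6768 = 0.807 = 80.7%

80.7 %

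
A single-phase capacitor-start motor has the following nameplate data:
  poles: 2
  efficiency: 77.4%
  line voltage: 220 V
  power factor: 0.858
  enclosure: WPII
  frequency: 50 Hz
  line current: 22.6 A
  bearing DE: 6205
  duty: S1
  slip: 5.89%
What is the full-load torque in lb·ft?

8.24 lb·ft

P_in = V·I·cosφ = 220 × 22.6 × 0.858 = 4266 W
P_out = η·P_in = 0.774 × 4266 = 3302 W
n_s = 120×50/2 = 3000 rpm; n = 3000×(1−0.0589) = 2823 rpm
ω = 2π×2823/60 = 295.6 rad/s
τ = P_out/ω = 3302/295.6 = 11.17 N·m
In lb·ft: 11.17/1.356 = 8.24 lb·ft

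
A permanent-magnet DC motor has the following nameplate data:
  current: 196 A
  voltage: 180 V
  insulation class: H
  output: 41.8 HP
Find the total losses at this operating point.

4.1 kW

P_in = V·I = 180×196 = 35280 W
P_out = 41.8×746 = 31183 W
Losses = P_in − P_out = 35280 − 31183 = 4097 W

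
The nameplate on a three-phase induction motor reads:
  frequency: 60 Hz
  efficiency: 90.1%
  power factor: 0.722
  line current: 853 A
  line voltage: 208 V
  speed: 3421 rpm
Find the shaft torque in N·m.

P_in = √3·V·I·cosφ = 1.732 × 208 × 853 × 0.722 = 221869 W
P_out = η·P_in = 0.901 × 221869 = 199904 W
n = 3421 rpm
ω = 2π×3421/60 = 358.2 rad/s
τ = P_out/ω = 199904/358.2 = 558 N·m

558 N·m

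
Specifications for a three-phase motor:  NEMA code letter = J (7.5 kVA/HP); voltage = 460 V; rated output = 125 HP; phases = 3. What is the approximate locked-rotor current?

1180 A

S_LR = 7.5 × 125 = 937.5 kVA
I_LR = S_LR/(√3·V_L) = 937500/(1.732×460) = 1180 A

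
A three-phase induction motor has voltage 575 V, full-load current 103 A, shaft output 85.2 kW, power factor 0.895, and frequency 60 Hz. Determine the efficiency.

92.8 %

P_out = 85.2 kW = 85200 W
P_in = √3·V_L·I_L·cosφ = 1.732 × 575 × 103 × 0.895 = 91807 W
η = P_out / P_in = 85200 / 91807 = 0.928 = 92.8%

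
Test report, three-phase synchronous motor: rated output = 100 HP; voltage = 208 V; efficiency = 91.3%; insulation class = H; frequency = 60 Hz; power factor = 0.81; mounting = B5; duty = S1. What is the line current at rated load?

P_out = 100 × 746 = 74600 W
P_in = P_out / η = 74600 / 0.913 = 81709 W
I_L = P_in / (√3·V_L·cosφ) = 81709 / (1.732 × 208 × 0.81) = 280 A

280 A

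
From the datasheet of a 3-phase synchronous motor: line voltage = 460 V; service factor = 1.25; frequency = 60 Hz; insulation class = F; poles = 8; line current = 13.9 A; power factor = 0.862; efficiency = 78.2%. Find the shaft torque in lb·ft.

P_in = √3·V·I·cosφ = 1.732 × 460 × 13.9 × 0.862 = 9546 W
P_out = η·P_in = 0.782 × 9546 = 7465 W
n = n_s = 120×60/8 = 900 rpm (synchronous)
ω = 2π×900/60 = 94.25 rad/s
τ = P_out/ω = 7465/94.25 = 79.2 N·m
In lb·ft: 79.2/1.356 = 58.4 lb·ft

58.4 lb·ft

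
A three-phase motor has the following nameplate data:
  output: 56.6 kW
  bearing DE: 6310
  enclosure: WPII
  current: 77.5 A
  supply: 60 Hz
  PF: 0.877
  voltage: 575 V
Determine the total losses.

11100 W

P_in = √3·V·I·cosφ = 1.732×575×77.5×0.877 = 67689 W
P_out = 56600 W
Losses = P_in − P_out = 67689 − 56600 = 11089 W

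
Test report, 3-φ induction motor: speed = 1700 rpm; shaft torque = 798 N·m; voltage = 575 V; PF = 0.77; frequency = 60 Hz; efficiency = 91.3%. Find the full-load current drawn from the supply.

ω = 2π×1700/60 = 178 rad/s; P_out = τω = 798 × 178 = 142044 W
P_in = P_out / η = 142044 / 0.913 = 155579 W
I_L = P_in / (√3·V_L·cosφ) = 155579 / (1.732 × 575 × 0.77) = 203 A

203 A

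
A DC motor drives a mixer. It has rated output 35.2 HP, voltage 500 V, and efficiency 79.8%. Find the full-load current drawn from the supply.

65.8 A

P_out = 35.2 × 746 = 26259 W
P_in = P_out / η = 26259 / 0.798 = 32906 W
I = P_in / V = 32906 / 500 = 65.8 A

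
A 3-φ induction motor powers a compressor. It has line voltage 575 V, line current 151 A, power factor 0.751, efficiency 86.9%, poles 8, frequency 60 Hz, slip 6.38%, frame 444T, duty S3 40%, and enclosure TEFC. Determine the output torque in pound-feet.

820 lb·ft

P_in = √3·V·I·cosφ = 1.732 × 575 × 151 × 0.751 = 112936 W
P_out = η·P_in = 0.869 × 112936 = 98141 W
n_s = 120×60/8 = 900 rpm; n = 900×(1−0.0638) = 843 rpm
ω = 2π×843/60 = 88.28 rad/s
τ = P_out/ω = 98141/88.28 = 1112 N·m
In lb·ft: 1112/1.356 = 820 lb·ft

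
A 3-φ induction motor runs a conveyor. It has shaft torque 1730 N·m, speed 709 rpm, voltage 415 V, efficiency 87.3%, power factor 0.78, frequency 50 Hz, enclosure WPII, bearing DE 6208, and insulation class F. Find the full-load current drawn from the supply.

262 A

ω = 2π×709/60 = 74.25 rad/s; P_out = τω = 1730 × 74.25 = 128453 W
P_in = P_out / η = 128453 / 0.873 = 147140 W
I_L = P_in / (√3·V_L·cosφ) = 147140 / (1.732 × 415 × 0.78) = 262 A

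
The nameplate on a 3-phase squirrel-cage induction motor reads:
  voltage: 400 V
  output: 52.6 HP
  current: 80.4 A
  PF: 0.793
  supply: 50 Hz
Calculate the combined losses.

4930 W

P_in = √3·V·I·cosφ = 1.732×400×80.4×0.793 = 44171 W
P_out = 52.6×746 = 39240 W
Losses = P_in − P_out = 44171 − 39240 = 4931 W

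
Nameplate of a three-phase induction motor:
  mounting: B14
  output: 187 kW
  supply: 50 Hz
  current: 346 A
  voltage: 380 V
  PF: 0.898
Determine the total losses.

17.5 kW

P_in = √3·V·I·cosφ = 1.732×380×346×0.898 = 204496 W
P_out = 187000 W
Losses = P_in − P_out = 204496 − 187000 = 17496 W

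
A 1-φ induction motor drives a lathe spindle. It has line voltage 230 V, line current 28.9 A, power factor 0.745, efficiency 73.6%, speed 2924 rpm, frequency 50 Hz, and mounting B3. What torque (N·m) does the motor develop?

11.9 N·m

P_in = V·I·cosφ = 230 × 28.9 × 0.745 = 4952 W
P_out = η·P_in = 0.736 × 4952 = 3645 W
n = 2924 rpm
ω = 2π×2924/60 = 306.2 rad/s
τ = P_out/ω = 3645/306.2 = 11.9 N·m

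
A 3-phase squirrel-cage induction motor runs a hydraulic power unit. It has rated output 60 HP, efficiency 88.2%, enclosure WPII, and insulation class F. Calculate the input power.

P_out = 60 × 746 = 44760 W
P_in = P_out/η = 44760/0.882 = 50748 W = 50.7 kW

50.7 kW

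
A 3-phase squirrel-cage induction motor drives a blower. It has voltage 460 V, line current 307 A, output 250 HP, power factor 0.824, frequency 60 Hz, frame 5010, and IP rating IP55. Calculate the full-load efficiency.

P_out = 250 × 746 = 186500 W
P_in = √3·V_L·I_L·cosφ = 1.732 × 460 × 307 × 0.824 = 201545 W
η = P_out / P_in = 186500 / 201545 = 0.925 = 92.5%

92.5 %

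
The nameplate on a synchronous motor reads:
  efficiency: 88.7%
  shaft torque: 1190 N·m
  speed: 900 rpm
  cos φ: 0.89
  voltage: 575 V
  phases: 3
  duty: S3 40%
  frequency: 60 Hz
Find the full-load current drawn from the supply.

ω = 2π×900/60 = 94.25 rad/s; P_out = τω = 1190 × 94.25 = 112158 W
P_in = P_out / η = 112158 / 0.887 = 126446 W
I_L = P_in / (√3·V_L·cosφ) = 126446 / (1.732 × 575 × 0.89) = 143 A

143 A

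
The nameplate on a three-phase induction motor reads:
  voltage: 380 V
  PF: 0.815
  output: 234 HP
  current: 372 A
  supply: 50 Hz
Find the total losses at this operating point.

25 kW

P_in = √3·V·I·cosφ = 1.732×380×372×0.815 = 199541 W
P_out = 234×746 = 174564 W
Losses = P_in − P_out = 199541 − 174564 = 24977 W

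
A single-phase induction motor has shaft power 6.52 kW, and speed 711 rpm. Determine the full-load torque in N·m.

87.6 N·m

ω = 2π × 711/60 = 74.46 rad/s
τ = P/ω = 6520/74.46 = 87.6 N·m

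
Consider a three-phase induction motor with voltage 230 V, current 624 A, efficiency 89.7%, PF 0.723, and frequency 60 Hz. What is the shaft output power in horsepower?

216 HP

P_in = √3·V·I·cosφ = 1.732 × 230 × 624 × 0.723 = 179721 W
P_out = η·P_in = 0.897 × 179721 = 161210 W
= 161210/746 = 216 HP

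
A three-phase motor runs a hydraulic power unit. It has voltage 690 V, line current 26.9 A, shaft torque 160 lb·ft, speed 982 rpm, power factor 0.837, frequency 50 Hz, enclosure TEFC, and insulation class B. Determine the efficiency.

82.9 %

τ = 160 lb·ft × 1.356 = 217 N·m
ω = 2π × 982/60 = 102.8 rad/s; P_out = τω = 217 × 102.8 = 22308 W
P_in = √3·V_L·I_L·cosφ = 1.732 × 690 × 26.9 × 0.837 = 26908 W
η = P_out / P_in = 22308 / 26908 = 0.829 = 82.9%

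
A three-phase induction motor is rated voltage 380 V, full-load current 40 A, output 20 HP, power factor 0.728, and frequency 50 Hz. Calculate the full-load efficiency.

77.8 %

P_out = 20 × 746 = 14920 W
P_in = √3·V_L·I_L·cosφ = 1.732 × 380 × 40 × 0.728 = 19166 W
η = P_out / P_in = 14920 / 19166 = 0.778 = 77.8%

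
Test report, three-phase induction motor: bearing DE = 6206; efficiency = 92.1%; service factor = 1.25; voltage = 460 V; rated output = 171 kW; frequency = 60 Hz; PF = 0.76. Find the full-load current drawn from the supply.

P_out = 171 kW = 171000 W
P_in = P_out / η = 171000 / 0.921 = 185668 W
I_L = P_in / (√3·V_L·cosφ) = 185668 / (1.732 × 460 × 0.76) = 307 A

307 A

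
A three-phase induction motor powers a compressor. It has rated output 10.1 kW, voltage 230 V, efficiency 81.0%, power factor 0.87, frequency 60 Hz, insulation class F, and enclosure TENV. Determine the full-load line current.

36 A

P_out = 10.1 kW = 10100 W
P_in = P_out / η = 10100 / 0.810 = 12469 W
I_L = P_in / (√3·V_L·cosφ) = 12469 / (1.732 × 230 × 0.87) = 36 A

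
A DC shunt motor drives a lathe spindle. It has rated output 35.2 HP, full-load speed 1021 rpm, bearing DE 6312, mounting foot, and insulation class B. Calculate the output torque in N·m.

246 N·m

P_out = 35.2 × 746 = 26259 W
ω = 2π × 1021/60 = 106.9 rad/s
τ = P_out/ω = 26259/106.9 = 246 N·m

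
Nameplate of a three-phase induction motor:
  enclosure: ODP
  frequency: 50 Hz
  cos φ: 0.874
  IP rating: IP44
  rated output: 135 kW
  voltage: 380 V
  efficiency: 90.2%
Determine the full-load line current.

260 A

P_out = 135 kW = 135000 W
P_in = P_out / η = 135000 / 0.902 = 149667 W
I_L = P_in / (√3·V_L·cosφ) = 149667 / (1.732 × 380 × 0.874) = 260 A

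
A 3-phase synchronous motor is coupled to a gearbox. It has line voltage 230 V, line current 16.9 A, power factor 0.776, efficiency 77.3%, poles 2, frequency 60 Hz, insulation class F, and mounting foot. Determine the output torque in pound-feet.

7.9 lb·ft

P_in = √3·V·I·cosφ = 1.732 × 230 × 16.9 × 0.776 = 5224 W
P_out = η·P_in = 0.773 × 5224 = 4038 W
n = n_s = 120×60/2 = 3600 rpm (synchronous)
ω = 2π×3600/60 = 377 rad/s
τ = P_out/ω = 4038/377 = 10.71 N·m
In lb·ft: 10.71/1.356 = 7.9 lb·ft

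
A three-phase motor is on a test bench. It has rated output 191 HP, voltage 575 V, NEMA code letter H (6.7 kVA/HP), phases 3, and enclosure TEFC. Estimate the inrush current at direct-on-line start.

1280 A

S_LR = 6.7 × 191 = 1279.7 kVA
I_LR = S_LR/(√3·V_L) = 1279700/(1.732×575) = 1280 A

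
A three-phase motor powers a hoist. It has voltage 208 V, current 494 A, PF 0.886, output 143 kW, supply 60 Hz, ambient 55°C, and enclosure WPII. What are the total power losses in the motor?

14.7 kW

P_in = √3·V·I·cosφ = 1.732×208×494×0.886 = 157678 W
P_out = 143000 W
Losses = P_in − P_out = 157678 − 143000 = 14678 W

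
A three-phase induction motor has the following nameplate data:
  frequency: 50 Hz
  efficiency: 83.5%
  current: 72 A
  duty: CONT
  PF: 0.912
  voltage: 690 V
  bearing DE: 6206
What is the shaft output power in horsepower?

P_in = √3·V·I·cosφ = 1.732 × 690 × 72 × 0.912 = 78474 W
P_out = η·P_in = 0.835 × 78474 = 65526 W
= 65526/746 = 87.8 HP

87.8 HP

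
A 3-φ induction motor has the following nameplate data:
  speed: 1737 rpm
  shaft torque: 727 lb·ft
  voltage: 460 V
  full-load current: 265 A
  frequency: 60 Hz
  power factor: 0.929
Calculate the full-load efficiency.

τ = 727 lb·ft × 1.356 = 985.8 N·m
ω = 2π × 1737/60 = 181.9 rad/s; P_out = τω = 985.8 × 181.9 = 179317 W
P_in = √3·V_L·I_L·cosφ = 1.732 × 460 × 265 × 0.929 = 196141 W
η = P_out / P_in = 179317 / 196141 = 0.914 = 91.4%

91.4 %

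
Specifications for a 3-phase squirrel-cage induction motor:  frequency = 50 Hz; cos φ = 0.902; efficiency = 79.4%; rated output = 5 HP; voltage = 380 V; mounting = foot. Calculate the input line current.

P_out = 5 × 746 = 3730 W
P_in = P_out / η = 3730 / 0.794 = 4698 W
I_L = P_in / (√3·V_L·cosφ) = 4698 / (1.732 × 380 × 0.902) = 7.91 A

7.91 A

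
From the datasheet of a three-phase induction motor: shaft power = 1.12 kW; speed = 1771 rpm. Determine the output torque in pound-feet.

ω = 2π × 1771/60 = 185.5 rad/s
τ = P/ω = 1120/185.5 = 6.038 N·m
In lb·ft: 6.038/1.356 = 4.45 lb·ft

4.45 lb·ft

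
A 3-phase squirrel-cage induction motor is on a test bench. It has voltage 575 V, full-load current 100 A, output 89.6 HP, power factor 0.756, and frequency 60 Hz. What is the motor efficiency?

P_out = 89.6 × 746 = 66842 W
P_in = √3·V_L·I_L·cosφ = 1.732 × 575 × 100 × 0.756 = 75290 W
η = P_out / P_in = 66842 / 75290 = 0.888 = 88.8%

88.8 %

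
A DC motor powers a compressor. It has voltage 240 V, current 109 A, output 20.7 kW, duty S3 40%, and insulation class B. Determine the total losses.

5.46 kW

P_in = V·I = 240×109 = 26160 W
P_out = 20700 W
Losses = P_in − P_out = 26160 − 20700 = 5460 W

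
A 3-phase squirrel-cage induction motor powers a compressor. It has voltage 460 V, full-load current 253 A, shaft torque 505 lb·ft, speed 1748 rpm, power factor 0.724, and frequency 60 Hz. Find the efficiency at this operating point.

85.9 %

τ = 505 lb·ft × 1.356 = 684.8 N·m
ω = 2π × 1748/60 = 183.1 rad/s; P_out = τω = 684.8 × 183.1 = 125387 W
P_in = √3·V_L·I_L·cosφ = 1.732 × 460 × 253 × 0.724 = 145937 W
η = P_out / P_in = 125387 / 145937 = 0.859 = 85.9%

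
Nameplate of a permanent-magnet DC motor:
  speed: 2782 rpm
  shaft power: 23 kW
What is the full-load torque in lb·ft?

ω = 2π × 2782/60 = 291.3 rad/s
τ = P/ω = 23000/291.3 = 78.96 N·m
In lb·ft: 78.96/1.356 = 58.2 lb·ft

58.2 lb·ft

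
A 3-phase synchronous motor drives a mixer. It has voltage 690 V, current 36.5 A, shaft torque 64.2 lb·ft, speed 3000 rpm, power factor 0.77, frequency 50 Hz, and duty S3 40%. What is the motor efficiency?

81.4 %

τ = 64.2 lb·ft × 1.356 = 87.06 N·m
ω = 2π × 3000/60 = 314.2 rad/s; P_out = τω = 87.06 × 314.2 = 27354 W
P_in = √3·V_L·I_L·cosφ = 1.732 × 690 × 36.5 × 0.77 = 33588 W
η = P_out / P_in = 27354 / 33588 = 0.814 = 81.4%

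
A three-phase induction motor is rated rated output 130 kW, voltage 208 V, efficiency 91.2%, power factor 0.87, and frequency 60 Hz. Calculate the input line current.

455 A

P_out = 130 kW = 130000 W
P_in = P_out / η = 130000 / 0.912 = 142544 W
I_L = P_in / (√3·V_L·cosφ) = 142544 / (1.732 × 208 × 0.87) = 455 A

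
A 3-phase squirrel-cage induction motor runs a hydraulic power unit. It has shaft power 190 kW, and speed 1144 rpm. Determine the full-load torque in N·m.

1590 N·m

ω = 2π × 1144/60 = 119.8 rad/s
τ = P/ω = 190000/119.8 = 1590 N·m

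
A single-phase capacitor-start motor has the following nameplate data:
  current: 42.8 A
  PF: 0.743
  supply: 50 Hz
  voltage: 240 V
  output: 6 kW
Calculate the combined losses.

P_in = V·I·cosφ = 240×42.8×0.743 = 7632 W
P_out = 6000 W
Losses = P_in − P_out = 7632 − 6000 = 1632 W

1630 W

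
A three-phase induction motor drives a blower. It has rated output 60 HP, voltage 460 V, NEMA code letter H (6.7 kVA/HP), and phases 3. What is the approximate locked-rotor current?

505 A

S_LR = 6.7 × 60 = 402 kVA
I_LR = S_LR/(√3·V_L) = 402000/(1.732×460) = 505 A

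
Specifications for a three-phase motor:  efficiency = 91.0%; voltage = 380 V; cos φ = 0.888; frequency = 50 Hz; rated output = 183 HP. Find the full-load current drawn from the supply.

257 A

P_out = 183 × 746 = 136518 W
P_in = P_out / η = 136518 / 0.910 = 150020 W
I_L = P_in / (√3·V_L·cosφ) = 150020 / (1.732 × 380 × 0.888) = 257 A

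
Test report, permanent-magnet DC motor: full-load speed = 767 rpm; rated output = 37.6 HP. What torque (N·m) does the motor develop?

349 N·m

P_out = 37.6 × 746 = 28050 W
ω = 2π × 767/60 = 80.32 rad/s
τ = P_out/ω = 28050/80.32 = 349 N·m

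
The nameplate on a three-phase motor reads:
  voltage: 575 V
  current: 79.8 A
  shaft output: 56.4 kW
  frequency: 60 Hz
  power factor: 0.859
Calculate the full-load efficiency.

82.6 %

P_out = 56.4 kW = 56400 W
P_in = √3·V_L·I_L·cosφ = 1.732 × 575 × 79.8 × 0.859 = 68267 W
η = P_out / P_in = 56400 / 68267 = 0.826 = 82.6%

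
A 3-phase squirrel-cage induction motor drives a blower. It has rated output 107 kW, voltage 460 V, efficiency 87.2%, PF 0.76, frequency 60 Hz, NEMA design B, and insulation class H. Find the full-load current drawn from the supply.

P_out = 107 kW = 107000 W
P_in = P_out / η = 107000 / 0.872 = 122706 W
I_L = P_in / (√3·V_L·cosφ) = 122706 / (1.732 × 460 × 0.76) = 203 A

203 A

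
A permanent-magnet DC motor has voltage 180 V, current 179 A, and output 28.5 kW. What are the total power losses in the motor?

3720 W

P_in = V·I = 180×179 = 32220 W
P_out = 28500 W
Losses = P_in − P_out = 32220 − 28500 = 3720 W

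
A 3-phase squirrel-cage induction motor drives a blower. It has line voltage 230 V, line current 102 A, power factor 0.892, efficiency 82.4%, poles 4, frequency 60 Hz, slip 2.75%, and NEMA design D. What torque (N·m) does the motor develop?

163 N·m

P_in = √3·V·I·cosφ = 1.732 × 230 × 102 × 0.892 = 36244 W
P_out = η·P_in = 0.824 × 36244 = 29865 W
n_s = 120×60/4 = 1800 rpm; n = 1800×(1−0.0275) = 1751 rpm
ω = 2π×1751/60 = 183.4 rad/s
τ = P_out/ω = 29865/183.4 = 163 N·m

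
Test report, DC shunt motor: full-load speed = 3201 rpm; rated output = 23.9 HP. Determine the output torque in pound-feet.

P_out = 23.9 × 746 = 17829 W
ω = 2π × 3201/60 = 335.2 rad/s
τ = P_out/ω = 17829/335.2 = 53.19 N·m
In lb·ft: 53.19/1.356 = 39.2 lb·ft

39.2 lb·ft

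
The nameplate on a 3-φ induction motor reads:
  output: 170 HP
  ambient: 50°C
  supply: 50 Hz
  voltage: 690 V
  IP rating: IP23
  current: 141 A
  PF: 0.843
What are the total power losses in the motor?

15200 W

P_in = √3·V·I·cosφ = 1.732×690×141×0.843 = 142051 W
P_out = 170×746 = 126820 W
Losses = P_in − P_out = 142051 − 126820 = 15231 W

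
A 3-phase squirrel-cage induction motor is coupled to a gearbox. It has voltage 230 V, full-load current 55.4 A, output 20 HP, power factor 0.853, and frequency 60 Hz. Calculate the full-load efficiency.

P_out = 20 × 746 = 14920 W
P_in = √3·V_L·I_L·cosφ = 1.732 × 230 × 55.4 × 0.853 = 18825 W
η = P_out / P_in = 14920 / 18825 = 0.793 = 79.3%

79.3 %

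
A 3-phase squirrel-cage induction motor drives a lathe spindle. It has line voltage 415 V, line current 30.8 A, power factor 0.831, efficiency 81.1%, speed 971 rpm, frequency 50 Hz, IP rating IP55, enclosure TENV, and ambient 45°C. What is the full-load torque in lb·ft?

P_in = √3·V·I·cosφ = 1.732 × 415 × 30.8 × 0.831 = 18397 W
P_out = η·P_in = 0.811 × 18397 = 14920 W
n = 971 rpm
ω = 2π×971/60 = 101.7 rad/s
τ = P_out/ω = 14920/101.7 = 146.7 N·m
In lb·ft: 146.7/1.356 = 108 lb·ft

108 lb·ft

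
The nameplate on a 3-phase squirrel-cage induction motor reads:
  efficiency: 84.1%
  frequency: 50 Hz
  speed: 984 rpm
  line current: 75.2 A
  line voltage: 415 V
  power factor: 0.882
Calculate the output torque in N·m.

P_in = √3·V·I·cosφ = 1.732 × 415 × 75.2 × 0.882 = 47674 W
P_out = η·P_in = 0.841 × 47674 = 40094 W
n = 984 rpm
ω = 2π×984/60 = 103 rad/s
τ = P_out/ω = 40094/103 = 389 N·m

389 N·m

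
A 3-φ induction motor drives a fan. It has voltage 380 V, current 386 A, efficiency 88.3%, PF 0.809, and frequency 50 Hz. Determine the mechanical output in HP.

243 HP

P_in = √3·V·I·cosφ = 1.732 × 380 × 386 × 0.809 = 205526 W
P_out = η·P_in = 0.883 × 205526 = 181479 W
= 181479/746 = 243 HP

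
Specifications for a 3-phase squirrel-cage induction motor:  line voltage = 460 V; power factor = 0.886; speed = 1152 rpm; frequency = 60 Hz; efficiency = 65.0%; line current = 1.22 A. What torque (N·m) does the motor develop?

4.64 N·m

P_in = √3·V·I·cosφ = 1.732 × 460 × 1.22 × 0.886 = 861 W
P_out = η·P_in = 0.65 × 861 = 560 W
n = 1152 rpm
ω = 2π×1152/60 = 120.6 rad/s
τ = P_out/ω = 560/120.6 = 4.64 N·m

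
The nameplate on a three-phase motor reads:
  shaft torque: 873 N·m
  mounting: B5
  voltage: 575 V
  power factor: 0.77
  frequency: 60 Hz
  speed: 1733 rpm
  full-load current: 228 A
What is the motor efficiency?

ω = 2π × 1733/60 = 181.5 rad/s; P_out = τω = 873 × 181.5 = 158450 W
P_in = √3·V_L·I_L·cosφ = 1.732 × 575 × 228 × 0.77 = 174840 W
η = P_out / P_in = 158450 / 174840 = 0.906 = 90.6%

90.6 %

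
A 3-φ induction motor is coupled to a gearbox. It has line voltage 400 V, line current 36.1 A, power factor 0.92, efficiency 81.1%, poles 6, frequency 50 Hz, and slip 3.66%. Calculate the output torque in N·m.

185 N·m

P_in = √3·V·I·cosφ = 1.732 × 400 × 36.1 × 0.92 = 23009 W
P_out = η·P_in = 0.811 × 23009 = 18660 W
n_s = 120×50/6 = 1000 rpm; n = 1000×(1−0.0366) = 963 rpm
ω = 2π×963/60 = 100.8 rad/s
τ = P_out/ω = 18660/100.8 = 185 N·m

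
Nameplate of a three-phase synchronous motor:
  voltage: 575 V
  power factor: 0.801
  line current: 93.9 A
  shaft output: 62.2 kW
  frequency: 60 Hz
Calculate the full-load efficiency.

83.0 %

P_out = 62.2 kW = 62200 W
P_in = √3·V_L·I_L·cosφ = 1.732 × 575 × 93.9 × 0.801 = 74906 W
η = P_out / P_in = 62200 / 74906 = 0.830 = 83.0%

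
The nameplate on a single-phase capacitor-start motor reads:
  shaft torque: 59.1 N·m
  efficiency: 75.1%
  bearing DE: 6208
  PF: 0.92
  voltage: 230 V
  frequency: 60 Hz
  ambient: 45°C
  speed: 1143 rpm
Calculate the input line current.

ω = 2π×1143/60 = 119.7 rad/s; P_out = τω = 59.1 × 119.7 = 7074 W
P_in = P_out / η = 7074 / 0.751 = 9419 W
I = P_in / (V·cosφ) = 9419 / (230 × 0.92) = 44.5 A

44.5 A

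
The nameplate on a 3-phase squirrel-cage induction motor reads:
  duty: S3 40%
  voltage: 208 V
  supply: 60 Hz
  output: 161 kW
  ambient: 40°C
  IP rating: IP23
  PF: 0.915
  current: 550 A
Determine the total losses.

P_in = √3·V·I·cosφ = 1.732×208×550×0.915 = 181299 W
P_out = 161000 W
Losses = P_in − P_out = 181299 − 161000 = 20299 W

20.3 kW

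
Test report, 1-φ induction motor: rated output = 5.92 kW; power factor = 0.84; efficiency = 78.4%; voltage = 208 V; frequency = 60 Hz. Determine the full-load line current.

43.2 A

P_out = 5.92 kW = 5920 W
P_in = P_out / η = 5920 / 0.784 = 7551 W
I = P_in / (V·cosφ) = 7551 / (208 × 0.84) = 43.2 A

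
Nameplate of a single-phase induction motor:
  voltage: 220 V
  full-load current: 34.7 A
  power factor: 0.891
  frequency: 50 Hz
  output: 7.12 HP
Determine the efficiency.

P_out = 7.12 × 746 = 5312 W
P_in = V·I·cosφ = 220 × 34.7 × 0.891 = 6802 W
η = P_out / P_in = 5312 / 6802 = 0.781 = 78.1%

78.1 %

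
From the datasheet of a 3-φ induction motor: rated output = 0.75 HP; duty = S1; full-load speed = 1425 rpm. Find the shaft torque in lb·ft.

2.77 lb·ft

P_out = 0.75 × 746 = 560 W
ω = 2π × 1425/60 = 149.2 rad/s
τ = P_out/ω = 560/149.2 = 3.753 N·m
In lb·ft: 3.753/1.356 = 2.77 lb·ft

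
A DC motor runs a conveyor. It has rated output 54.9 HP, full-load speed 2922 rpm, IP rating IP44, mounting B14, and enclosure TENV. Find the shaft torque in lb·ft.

98.7 lb·ft

P_out = 54.9 × 746 = 40955 W
ω = 2π × 2922/60 = 306 rad/s
τ = P_out/ω = 40955/306 = 133.8 N·m
In lb·ft: 133.8/1.356 = 98.7 lb·ft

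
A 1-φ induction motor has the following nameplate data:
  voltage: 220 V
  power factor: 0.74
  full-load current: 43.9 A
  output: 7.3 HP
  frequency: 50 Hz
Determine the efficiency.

P_out = 7.3 × 746 = 5446 W
P_in = V·I·cosφ = 220 × 43.9 × 0.74 = 7147 W
η = P_out / P_in = 5446 / 7147 = 0.762 = 76.2%

76.2 %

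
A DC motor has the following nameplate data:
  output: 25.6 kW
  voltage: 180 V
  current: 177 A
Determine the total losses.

P_in = V·I = 180×177 = 31860 W
P_out = 25600 W
Losses = P_in − P_out = 31860 − 25600 = 6260 W

6.26 kW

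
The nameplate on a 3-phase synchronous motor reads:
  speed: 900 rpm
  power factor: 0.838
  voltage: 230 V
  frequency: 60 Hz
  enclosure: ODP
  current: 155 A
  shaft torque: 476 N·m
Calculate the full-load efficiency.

ω = 2π × 900/60 = 94.25 rad/s; P_out = τω = 476 × 94.25 = 44863 W
P_in = √3·V_L·I_L·cosφ = 1.732 × 230 × 155 × 0.838 = 51743 W
η = P_out / P_in = 44863 / 51743 = 0.867 = 86.7%

86.7 %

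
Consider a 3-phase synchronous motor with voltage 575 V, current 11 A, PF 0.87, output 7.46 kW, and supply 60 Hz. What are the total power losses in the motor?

P_in = √3·V·I·cosφ = 1.732×575×11×0.87 = 9531 W
P_out = 7460 W
Losses = P_in − P_out = 9531 − 7460 = 2071 W

2.07 kW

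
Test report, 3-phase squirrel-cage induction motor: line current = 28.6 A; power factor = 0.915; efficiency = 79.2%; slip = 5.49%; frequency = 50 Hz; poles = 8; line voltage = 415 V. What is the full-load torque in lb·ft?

148 lb·ft

P_in = √3·V·I·cosφ = 1.732 × 415 × 28.6 × 0.915 = 18810 W
P_out = η·P_in = 0.792 × 18810 = 14898 W
n_s = 120×50/8 = 750 rpm; n = 750×(1−0.0549) = 709 rpm
ω = 2π×709/60 = 74.25 rad/s
τ = P_out/ω = 14898/74.25 = 200.6 N·m
In lb·ft: 200.6/1.356 = 148 lb·ft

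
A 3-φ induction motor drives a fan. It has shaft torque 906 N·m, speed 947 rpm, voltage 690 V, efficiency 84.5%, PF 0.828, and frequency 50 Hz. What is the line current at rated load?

107 A

ω = 2π×947/60 = 99.17 rad/s; P_out = τω = 906 × 99.17 = 89848 W
P_in = P_out / η = 89848 / 0.845 = 106329 W
I_L = P_in / (√3·V_L·cosφ) = 106329 / (1.732 × 690 × 0.828) = 107 A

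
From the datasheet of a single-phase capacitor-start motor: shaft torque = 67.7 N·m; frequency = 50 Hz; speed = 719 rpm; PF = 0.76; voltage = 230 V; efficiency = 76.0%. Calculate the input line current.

38.4 A

ω = 2π×719/60 = 75.29 rad/s; P_out = τω = 67.7 × 75.29 = 5097 W
P_in = P_out / η = 5097 / 0.760 = 6707 W
I = P_in / (V·cosφ) = 6707 / (230 × 0.76) = 38.4 A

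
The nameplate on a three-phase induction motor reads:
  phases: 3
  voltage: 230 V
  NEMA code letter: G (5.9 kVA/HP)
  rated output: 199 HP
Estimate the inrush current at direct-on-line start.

2950 A

S_LR = 5.9 × 199 = 1174.1 kVA
I_LR = S_LR/(√3·V_L) = 1174100/(1.732×230) = 2950 A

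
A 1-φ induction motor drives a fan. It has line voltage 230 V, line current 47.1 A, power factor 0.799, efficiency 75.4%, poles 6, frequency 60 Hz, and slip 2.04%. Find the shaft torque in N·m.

53 N·m

P_in = V·I·cosφ = 230 × 47.1 × 0.799 = 8656 W
P_out = η·P_in = 0.754 × 8656 = 6527 W
n_s = 120×60/6 = 1200 rpm; n = 1200×(1−0.0204) = 1176 rpm
ω = 2π×1176/60 = 123.2 rad/s
τ = P_out/ω = 6527/123.2 = 53 N·m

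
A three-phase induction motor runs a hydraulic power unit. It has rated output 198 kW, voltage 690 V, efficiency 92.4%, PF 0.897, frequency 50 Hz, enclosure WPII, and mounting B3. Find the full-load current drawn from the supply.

200 A

P_out = 198 kW = 198000 W
P_in = P_out / η = 198000 / 0.924 = 214286 W
I_L = P_in / (√3·V_L·cosφ) = 214286 / (1.732 × 690 × 0.897) = 200 A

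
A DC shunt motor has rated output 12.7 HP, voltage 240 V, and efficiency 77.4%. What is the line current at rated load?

P_out = 12.7 × 746 = 9474 W
P_in = P_out / η = 9474 / 0.774 = 12240 W
I = P_in / V = 12240 / 240 = 51 A

51 A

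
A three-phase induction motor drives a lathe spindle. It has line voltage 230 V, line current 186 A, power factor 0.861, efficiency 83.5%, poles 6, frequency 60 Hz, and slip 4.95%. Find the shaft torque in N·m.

446 N·m

P_in = √3·V·I·cosφ = 1.732 × 230 × 186 × 0.861 = 63796 W
P_out = η·P_in = 0.835 × 63796 = 53270 W
n_s = 120×60/6 = 1200 rpm; n = 1200×(1−0.0495) = 1141 rpm
ω = 2π×1141/60 = 119.5 rad/s
τ = P_out/ω = 53270/119.5 = 446 N·m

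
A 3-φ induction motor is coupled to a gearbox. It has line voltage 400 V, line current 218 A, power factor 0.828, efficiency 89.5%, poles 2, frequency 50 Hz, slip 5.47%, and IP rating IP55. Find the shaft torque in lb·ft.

278 lb·ft

P_in = √3·V·I·cosφ = 1.732 × 400 × 218 × 0.828 = 125053 W
P_out = η·P_in = 0.895 × 125053 = 111922 W
n_s = 120×50/2 = 3000 rpm; n = 3000×(1−0.0547) = 2836 rpm
ω = 2π×2836/60 = 297 rad/s
τ = P_out/ω = 111922/297 = 376.8 N·m
In lb·ft: 376.8/1.356 = 278 lb·ft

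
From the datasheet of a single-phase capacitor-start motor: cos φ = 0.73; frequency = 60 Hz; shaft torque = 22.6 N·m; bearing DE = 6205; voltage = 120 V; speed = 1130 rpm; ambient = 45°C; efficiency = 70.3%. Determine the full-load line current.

43.4 A

ω = 2π×1130/60 = 118.3 rad/s; P_out = τω = 22.6 × 118.3 = 2674 W
P_in = P_out / η = 2674 / 0.703 = 3804 W
I = P_in / (V·cosφ) = 3804 / (120 × 0.73) = 43.4 A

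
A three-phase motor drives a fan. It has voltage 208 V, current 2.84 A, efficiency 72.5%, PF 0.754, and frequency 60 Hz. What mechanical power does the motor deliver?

P_in = √3·V·I·cosφ = 1.732 × 208 × 2.84 × 0.754 = 771 W
P_out = η·P_in = 0.725 × 771 = 559 W

0.559 kW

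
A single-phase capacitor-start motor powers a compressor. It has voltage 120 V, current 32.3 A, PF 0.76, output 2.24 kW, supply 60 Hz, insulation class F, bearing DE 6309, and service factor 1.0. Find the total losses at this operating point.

P_in = V·I·cosφ = 120×32.3×0.76 = 2946 W
P_out = 2240 W
Losses = P_in − P_out = 2946 − 2240 = 706 W

706 W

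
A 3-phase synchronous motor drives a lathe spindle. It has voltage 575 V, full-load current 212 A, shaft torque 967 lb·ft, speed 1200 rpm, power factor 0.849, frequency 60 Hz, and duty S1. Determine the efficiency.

τ = 967 lb·ft × 1.356 = 1311 N·m
ω = 2π × 1200/60 = 125.7 rad/s; P_out = τω = 1311 × 125.7 = 164793 W
P_in = √3·V_L·I_L·cosφ = 1.732 × 575 × 212 × 0.849 = 179250 W
η = P_out / P_in = 164793 / 179250 = 0.919 = 91.9%

91.9 %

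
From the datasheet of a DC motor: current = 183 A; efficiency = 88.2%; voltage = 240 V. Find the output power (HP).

51.9 HP

P_in = V·I = 240 × 183 = 43920 W
P_out = η·P_in = 0.882 × 43920 = 38737 W
= 38737/746 = 51.9 HP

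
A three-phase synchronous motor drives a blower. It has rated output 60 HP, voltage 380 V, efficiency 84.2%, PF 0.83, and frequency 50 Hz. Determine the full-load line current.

P_out = 60 × 746 = 44760 W
P_in = P_out / η = 44760 / 0.842 = 53159 W
I_L = P_in / (√3·V_L·cosφ) = 53159 / (1.732 × 380 × 0.83) = 97.3 A

97.3 A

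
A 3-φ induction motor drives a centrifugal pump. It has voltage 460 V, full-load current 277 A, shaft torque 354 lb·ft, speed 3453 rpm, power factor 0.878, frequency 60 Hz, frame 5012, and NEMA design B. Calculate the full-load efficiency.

89.6 %

τ = 354 lb·ft × 1.356 = 480 N·m
ω = 2π × 3453/60 = 361.6 rad/s; P_out = τω = 480 × 361.6 = 173568 W
P_in = √3·V_L·I_L·cosφ = 1.732 × 460 × 277 × 0.878 = 193767 W
η = P_out / P_in = 173568 / 193767 = 0.896 = 89.6%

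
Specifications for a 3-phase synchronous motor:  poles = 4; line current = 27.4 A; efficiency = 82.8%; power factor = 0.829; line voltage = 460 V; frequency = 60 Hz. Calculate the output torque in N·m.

79.5 N·m

P_in = √3·V·I·cosφ = 1.732 × 460 × 27.4 × 0.829 = 18097 W
P_out = η·P_in = 0.828 × 18097 = 14984 W
n = n_s = 120×60/4 = 1800 rpm (synchronous)
ω = 2π×1800/60 = 188.5 rad/s
τ = P_out/ω = 14984/188.5 = 79.5 N·m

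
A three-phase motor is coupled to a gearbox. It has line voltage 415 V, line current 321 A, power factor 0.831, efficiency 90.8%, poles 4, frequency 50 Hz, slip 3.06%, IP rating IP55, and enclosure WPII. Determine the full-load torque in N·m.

P_in = √3·V·I·cosφ = 1.732 × 415 × 321 × 0.831 = 191735 W
P_out = η·P_in = 0.908 × 191735 = 174095 W
n_s = 120×50/4 = 1500 rpm; n = 1500×(1−0.0306) = 1454 rpm
ω = 2π×1454/60 = 152.3 rad/s
τ = P_out/ω = 174095/152.3 = 1140 N·m

1140 N·m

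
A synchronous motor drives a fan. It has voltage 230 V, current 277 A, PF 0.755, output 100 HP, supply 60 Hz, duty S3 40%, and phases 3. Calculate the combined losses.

8.71 kW

P_in = √3·V·I·cosφ = 1.732×230×277×0.755 = 83311 W
P_out = 100×746 = 74600 W
Losses = P_in − P_out = 83311 − 74600 = 8711 W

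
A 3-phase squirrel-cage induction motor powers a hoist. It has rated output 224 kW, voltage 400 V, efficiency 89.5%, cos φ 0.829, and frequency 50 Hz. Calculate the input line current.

P_out = 224 kW = 224000 W
P_in = P_out / η = 224000 / 0.895 = 250279 W
I_L = P_in / (√3·V_L·cosφ) = 250279 / (1.732 × 400 × 0.829) = 436 A

436 A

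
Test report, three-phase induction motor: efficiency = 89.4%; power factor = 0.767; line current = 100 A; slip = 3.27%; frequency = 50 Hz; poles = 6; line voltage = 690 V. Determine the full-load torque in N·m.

P_in = √3·V·I·cosφ = 1.732 × 690 × 100 × 0.767 = 91663 W
P_out = η·P_in = 0.894 × 91663 = 81947 W
n_s = 120×50/6 = 1000 rpm; n = 1000×(1−0.0327) = 967 rpm
ω = 2π×967/60 = 101.3 rad/s
τ = P_out/ω = 81947/101.3 = 809 N·m

809 N·m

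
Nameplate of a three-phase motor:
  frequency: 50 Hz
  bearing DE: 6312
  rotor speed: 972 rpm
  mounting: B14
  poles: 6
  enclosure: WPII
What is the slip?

2.80 %

n_s = 120f/p = 120×50/6 = 1000 rpm
s = (n_s − n)/n_s = (1000 − 972)/1000 = 0.0280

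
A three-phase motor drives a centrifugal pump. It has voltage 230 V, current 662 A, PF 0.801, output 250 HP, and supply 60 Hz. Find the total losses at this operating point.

24.7 kW

P_in = √3·V·I·cosφ = 1.732×230×662×0.801 = 211235 W
P_out = 250×746 = 186500 W
Losses = P_in − P_out = 211235 − 186500 = 24735 W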